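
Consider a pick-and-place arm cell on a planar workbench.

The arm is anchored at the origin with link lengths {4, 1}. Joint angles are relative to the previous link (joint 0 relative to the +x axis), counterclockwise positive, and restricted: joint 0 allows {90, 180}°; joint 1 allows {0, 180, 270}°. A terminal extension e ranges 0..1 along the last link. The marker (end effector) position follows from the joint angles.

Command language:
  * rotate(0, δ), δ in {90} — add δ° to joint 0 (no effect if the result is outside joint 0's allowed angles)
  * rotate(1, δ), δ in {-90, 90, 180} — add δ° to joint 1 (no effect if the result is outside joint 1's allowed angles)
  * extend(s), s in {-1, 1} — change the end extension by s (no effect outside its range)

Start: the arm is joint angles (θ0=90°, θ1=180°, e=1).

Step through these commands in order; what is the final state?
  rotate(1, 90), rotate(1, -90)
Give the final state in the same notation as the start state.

begin: joint angles (θ0=90°, θ1=180°, e=1)
1. rotate(1, 90) → joint angles (θ0=90°, θ1=270°, e=1)
2. rotate(1, -90) → joint angles (θ0=90°, θ1=180°, e=1)

joint angles (θ0=90°, θ1=180°, e=1)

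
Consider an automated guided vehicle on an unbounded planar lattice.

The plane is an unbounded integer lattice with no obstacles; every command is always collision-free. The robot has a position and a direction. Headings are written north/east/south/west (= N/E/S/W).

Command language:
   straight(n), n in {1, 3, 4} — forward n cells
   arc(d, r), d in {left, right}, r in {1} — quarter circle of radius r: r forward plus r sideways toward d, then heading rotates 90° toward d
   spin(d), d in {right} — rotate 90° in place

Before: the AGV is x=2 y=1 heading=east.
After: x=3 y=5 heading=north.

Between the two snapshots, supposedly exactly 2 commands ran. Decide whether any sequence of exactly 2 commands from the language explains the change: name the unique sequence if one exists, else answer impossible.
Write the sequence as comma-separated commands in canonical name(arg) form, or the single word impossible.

arc(left, 1), straight(3)

key: order matters: swapping arc(left, 1) and straight(3) lands elsewhere
start: x=2 y=1 heading=east
step 1 (arc(left, 1)): x=3 y=2 heading=north
step 2 (straight(3)): x=3 y=5 heading=north
uniquely the one of 36 2-step routes that fits.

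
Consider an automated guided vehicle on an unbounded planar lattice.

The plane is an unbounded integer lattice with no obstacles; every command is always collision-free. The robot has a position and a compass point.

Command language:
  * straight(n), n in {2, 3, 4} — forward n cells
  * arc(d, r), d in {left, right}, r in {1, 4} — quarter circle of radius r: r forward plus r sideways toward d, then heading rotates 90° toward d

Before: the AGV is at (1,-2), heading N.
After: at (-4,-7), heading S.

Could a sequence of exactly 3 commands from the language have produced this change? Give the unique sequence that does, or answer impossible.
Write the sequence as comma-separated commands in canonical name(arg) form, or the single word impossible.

key: cell and facing (now S) both changed — the 3 commands mix motion and turning
initial: at (1,-2), heading N
1. arc(left, 1) → at (0,-1), heading W
2. arc(left, 4) → at (-4,-5), heading S
3. straight(2) → at (-4,-7), heading S
uniquely the one of 343 3-step routes that fits.

arc(left, 1), arc(left, 4), straight(2)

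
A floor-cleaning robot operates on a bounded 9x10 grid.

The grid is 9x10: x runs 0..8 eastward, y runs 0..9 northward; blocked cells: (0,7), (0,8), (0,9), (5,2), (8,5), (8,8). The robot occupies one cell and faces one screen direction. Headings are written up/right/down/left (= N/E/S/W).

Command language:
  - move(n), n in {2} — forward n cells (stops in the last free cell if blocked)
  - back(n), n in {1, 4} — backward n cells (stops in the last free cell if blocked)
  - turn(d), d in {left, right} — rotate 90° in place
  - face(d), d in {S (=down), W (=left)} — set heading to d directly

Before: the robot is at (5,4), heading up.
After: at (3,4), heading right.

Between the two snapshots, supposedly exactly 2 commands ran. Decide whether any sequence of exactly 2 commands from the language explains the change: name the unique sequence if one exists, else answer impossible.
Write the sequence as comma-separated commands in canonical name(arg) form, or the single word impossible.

impossible

all 49 sequences checked — none match.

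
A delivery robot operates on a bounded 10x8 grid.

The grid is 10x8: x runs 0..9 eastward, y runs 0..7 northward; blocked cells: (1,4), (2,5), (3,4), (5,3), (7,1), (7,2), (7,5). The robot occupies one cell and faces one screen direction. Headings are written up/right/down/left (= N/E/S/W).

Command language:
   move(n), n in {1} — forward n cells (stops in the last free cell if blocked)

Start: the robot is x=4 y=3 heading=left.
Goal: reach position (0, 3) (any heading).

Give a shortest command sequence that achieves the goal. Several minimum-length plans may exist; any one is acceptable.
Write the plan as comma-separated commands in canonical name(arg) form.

begin: x=4 y=3 heading=left
[1] after move(1): x=3 y=3 heading=left
[2] after move(1): x=2 y=3 heading=left
[3] after move(1): x=1 y=3 heading=left
[4] after move(1): x=0 y=3 heading=left
minimal: 4 command(s), checked below 4.

move(1), move(1), move(1), move(1)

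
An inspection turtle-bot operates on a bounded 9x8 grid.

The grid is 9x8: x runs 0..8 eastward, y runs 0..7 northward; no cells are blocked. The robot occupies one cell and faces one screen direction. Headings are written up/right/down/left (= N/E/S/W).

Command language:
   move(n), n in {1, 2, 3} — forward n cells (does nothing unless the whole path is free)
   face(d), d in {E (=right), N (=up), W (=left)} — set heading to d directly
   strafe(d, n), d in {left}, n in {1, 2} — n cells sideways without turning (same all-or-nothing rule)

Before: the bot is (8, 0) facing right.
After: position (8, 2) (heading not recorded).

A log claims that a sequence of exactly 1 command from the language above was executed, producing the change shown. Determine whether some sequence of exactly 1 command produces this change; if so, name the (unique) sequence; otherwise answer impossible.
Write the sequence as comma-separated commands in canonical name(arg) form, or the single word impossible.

strafe(left, 2)

start: (8, 0) facing right
step 1 (strafe(left, 2)): (8, 2) facing right
no other 1-command option fits: unique.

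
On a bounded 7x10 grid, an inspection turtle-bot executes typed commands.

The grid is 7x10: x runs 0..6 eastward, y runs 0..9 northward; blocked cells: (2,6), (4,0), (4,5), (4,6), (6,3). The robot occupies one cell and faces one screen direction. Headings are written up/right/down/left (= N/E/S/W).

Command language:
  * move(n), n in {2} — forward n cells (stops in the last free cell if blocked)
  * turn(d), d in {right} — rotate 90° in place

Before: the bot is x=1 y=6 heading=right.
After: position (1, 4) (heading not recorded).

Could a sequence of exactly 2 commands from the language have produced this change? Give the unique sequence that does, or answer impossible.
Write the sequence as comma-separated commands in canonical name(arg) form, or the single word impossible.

turn(right), move(2)

key: order matters: swapping turn(right) and move(2) lands elsewhere
t0: x=1 y=6 heading=right
step 1 (turn(right)): x=1 y=6 heading=down
step 2 (move(2)): x=1 y=4 heading=down
uniquely the one of 4 2-step routes that fits.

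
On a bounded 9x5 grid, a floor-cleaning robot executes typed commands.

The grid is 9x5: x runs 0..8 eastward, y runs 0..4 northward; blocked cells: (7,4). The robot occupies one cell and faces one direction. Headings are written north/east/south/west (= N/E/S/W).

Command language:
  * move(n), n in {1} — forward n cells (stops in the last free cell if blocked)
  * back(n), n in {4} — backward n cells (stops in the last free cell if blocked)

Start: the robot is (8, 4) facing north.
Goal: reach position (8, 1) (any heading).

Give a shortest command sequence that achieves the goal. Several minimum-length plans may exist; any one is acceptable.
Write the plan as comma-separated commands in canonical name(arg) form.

back(4), move(1)

begin: (8, 4) facing north
t=1 back(4) ⇒ (8, 0) facing north
t=2 move(1) ⇒ (8, 1) facing north
no 1-step plan works, so 2 is optimal.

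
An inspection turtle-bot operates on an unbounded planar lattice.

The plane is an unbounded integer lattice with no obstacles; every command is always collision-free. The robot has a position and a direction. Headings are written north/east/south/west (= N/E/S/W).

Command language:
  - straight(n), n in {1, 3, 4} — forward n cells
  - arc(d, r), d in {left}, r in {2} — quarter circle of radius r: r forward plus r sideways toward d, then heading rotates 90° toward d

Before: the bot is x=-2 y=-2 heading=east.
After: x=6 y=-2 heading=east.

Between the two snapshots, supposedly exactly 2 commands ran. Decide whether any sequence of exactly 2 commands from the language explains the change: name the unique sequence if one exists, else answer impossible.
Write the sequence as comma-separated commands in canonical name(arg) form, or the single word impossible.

key: still facing E at the end — nothing in the sequence rotates
begin: x=-2 y=-2 heading=east
step 1 (straight(4)): x=2 y=-2 heading=east
step 2 (straight(4)): x=6 y=-2 heading=east
all 16 alternatives checked — unique.

straight(4), straight(4)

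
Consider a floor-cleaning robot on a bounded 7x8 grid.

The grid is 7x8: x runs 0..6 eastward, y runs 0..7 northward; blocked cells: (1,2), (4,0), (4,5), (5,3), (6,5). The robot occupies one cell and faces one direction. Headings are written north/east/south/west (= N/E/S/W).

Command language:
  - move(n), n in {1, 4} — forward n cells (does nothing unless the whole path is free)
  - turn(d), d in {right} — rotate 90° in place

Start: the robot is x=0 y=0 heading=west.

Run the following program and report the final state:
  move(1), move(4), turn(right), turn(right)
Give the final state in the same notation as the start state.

x=0 y=0 heading=east

from: x=0 y=0 heading=west
1. move(1) → x=0 y=0 heading=west
2. move(4) → x=0 y=0 heading=west
3. turn(right) → x=0 y=0 heading=north
4. turn(right) → x=0 y=0 heading=east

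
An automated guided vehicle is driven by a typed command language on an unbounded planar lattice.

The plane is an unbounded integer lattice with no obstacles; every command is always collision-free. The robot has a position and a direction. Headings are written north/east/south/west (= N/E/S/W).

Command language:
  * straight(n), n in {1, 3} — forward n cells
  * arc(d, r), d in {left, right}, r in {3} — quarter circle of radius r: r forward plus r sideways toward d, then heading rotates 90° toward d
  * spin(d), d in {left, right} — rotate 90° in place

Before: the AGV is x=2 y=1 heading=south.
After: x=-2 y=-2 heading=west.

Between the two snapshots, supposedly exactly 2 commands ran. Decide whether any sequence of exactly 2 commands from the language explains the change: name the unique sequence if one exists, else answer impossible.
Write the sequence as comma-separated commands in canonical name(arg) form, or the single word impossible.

arc(right, 3), straight(1)

key: running straight(1) before arc(right, 3) would end elsewhere — order is forced
begin: x=2 y=1 heading=south
[1] after arc(right, 3): x=-1 y=-2 heading=west
[2] after straight(1): x=-2 y=-2 heading=west
all 36 alternatives checked — unique.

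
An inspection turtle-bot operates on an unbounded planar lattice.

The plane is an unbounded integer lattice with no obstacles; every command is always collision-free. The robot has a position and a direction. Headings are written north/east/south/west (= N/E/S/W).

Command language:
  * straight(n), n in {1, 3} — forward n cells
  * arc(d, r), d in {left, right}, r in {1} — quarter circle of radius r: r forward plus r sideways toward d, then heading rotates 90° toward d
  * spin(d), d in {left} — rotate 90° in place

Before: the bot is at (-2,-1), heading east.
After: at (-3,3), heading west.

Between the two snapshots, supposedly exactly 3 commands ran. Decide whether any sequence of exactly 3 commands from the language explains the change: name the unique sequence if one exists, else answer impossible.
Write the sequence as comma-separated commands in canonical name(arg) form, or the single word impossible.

key: cell and facing (now W) both changed — the 3 commands mix motion and turning
begin: at (-2,-1), heading east
step 1 (spin(left)): at (-2,-1), heading north
step 2 (straight(3)): at (-2,2), heading north
step 3 (arc(left, 1)): at (-3,3), heading west
no other 3-command option fits: unique.

spin(left), straight(3), arc(left, 1)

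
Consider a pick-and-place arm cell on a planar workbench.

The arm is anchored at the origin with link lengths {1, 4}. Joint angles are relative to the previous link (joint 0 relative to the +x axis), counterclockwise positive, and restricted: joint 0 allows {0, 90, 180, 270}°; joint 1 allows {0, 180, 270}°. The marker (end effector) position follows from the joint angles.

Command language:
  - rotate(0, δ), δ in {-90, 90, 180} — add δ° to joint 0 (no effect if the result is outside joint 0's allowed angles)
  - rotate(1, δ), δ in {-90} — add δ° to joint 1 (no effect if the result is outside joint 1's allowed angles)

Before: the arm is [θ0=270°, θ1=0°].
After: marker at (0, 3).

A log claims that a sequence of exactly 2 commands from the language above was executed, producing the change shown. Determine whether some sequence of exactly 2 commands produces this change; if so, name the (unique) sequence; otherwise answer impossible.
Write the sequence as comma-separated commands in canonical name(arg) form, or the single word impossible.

rotate(1, -90), rotate(1, -90)

begin: [θ0=270°, θ1=0°]
t=1 rotate(1, -90) ⇒ [θ0=270°, θ1=270°]
t=2 rotate(1, -90) ⇒ [θ0=270°, θ1=180°]
no other 2-command option fits: unique.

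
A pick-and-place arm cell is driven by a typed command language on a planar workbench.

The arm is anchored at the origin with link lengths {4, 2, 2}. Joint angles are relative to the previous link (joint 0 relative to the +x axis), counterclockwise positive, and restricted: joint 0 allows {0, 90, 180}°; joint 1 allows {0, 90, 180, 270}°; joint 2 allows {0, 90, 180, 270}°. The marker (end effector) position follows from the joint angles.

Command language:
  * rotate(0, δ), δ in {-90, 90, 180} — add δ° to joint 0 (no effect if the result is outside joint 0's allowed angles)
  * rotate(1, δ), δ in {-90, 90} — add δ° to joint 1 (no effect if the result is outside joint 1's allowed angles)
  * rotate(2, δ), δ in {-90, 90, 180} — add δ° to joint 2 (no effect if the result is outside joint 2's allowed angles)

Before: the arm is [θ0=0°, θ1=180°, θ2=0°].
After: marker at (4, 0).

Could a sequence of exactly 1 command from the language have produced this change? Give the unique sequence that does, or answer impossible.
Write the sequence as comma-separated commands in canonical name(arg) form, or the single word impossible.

from: [θ0=0°, θ1=180°, θ2=0°]
[1] after rotate(2, 180): [θ0=0°, θ1=180°, θ2=180°]
all 8 alternatives checked — unique.

rotate(2, 180)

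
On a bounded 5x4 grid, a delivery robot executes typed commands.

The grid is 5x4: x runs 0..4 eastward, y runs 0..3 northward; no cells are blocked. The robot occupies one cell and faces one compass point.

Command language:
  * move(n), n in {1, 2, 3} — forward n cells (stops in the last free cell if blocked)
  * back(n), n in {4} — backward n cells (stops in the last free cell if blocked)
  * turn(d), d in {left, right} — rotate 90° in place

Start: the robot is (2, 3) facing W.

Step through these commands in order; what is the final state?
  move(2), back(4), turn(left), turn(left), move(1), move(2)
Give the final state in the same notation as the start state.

(4, 3) facing E

from: (2, 3) facing W
t=1 move(2) ⇒ (0, 3) facing W
t=2 back(4) ⇒ (4, 3) facing W
t=3 turn(left) ⇒ (4, 3) facing S
t=4 turn(left) ⇒ (4, 3) facing E
t=5 move(1) ⇒ (4, 3) facing E
t=6 move(2) ⇒ (4, 3) facing E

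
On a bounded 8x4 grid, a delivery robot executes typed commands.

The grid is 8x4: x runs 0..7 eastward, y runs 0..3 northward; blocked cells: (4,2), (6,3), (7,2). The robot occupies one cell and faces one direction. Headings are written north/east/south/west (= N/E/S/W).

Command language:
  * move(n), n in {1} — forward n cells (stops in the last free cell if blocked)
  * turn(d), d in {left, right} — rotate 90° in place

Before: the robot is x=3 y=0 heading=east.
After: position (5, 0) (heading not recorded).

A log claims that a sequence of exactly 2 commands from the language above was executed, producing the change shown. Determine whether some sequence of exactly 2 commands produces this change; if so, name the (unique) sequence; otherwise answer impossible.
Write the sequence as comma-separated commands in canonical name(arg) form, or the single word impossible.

move(1), move(1)

t0: x=3 y=0 heading=east
1. move(1) → x=4 y=0 heading=east
2. move(1) → x=5 y=0 heading=east
all 9 alternatives checked — unique.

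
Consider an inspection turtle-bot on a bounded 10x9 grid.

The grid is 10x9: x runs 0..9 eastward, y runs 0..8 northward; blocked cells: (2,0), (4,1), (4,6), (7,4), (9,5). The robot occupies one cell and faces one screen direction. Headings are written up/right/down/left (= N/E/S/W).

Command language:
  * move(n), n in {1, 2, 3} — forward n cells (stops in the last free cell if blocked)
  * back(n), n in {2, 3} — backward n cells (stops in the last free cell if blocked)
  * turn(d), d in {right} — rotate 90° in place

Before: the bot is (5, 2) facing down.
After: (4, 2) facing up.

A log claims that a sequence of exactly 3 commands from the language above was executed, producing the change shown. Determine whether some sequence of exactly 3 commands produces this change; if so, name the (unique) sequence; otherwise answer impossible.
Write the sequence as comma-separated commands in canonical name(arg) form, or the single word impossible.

turn(right), move(1), turn(right)

key: cell and facing (now N) both changed — the 3 commands mix motion and turning
t0: (5, 2) facing down
step 1 (turn(right)): (5, 2) facing left
step 2 (move(1)): (4, 2) facing left
step 3 (turn(right)): (4, 2) facing up
all 216 alternatives checked — unique.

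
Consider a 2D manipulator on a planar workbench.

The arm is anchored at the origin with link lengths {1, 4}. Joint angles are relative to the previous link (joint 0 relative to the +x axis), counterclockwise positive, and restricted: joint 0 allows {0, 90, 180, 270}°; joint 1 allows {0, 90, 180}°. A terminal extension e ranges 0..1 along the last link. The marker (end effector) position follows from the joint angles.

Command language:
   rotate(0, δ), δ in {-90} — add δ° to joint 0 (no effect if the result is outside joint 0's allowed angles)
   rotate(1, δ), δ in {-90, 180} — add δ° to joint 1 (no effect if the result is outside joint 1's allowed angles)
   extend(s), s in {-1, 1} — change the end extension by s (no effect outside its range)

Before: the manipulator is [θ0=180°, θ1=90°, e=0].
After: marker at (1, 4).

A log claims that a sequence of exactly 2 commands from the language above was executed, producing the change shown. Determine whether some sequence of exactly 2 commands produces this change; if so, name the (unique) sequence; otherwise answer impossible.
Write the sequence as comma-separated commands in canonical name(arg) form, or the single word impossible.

initial: [θ0=180°, θ1=90°, e=0]
step 1 (rotate(0, -90)): [θ0=90°, θ1=90°, e=0]
step 2 (rotate(0, -90)): [θ0=0°, θ1=90°, e=0]
no rival 2-sequence matches.

rotate(0, -90), rotate(0, -90)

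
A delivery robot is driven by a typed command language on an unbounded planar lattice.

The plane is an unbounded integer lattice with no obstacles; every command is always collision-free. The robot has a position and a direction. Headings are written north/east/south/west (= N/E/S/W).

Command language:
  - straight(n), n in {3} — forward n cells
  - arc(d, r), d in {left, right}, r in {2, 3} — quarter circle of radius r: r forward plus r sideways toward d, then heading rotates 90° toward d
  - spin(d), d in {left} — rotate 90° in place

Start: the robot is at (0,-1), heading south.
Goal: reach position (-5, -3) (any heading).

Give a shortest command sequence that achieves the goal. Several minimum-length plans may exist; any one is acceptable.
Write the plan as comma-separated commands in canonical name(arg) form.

initial: at (0,-1), heading south
[1] after arc(right, 2): at (-2,-3), heading west
[2] after straight(3): at (-5,-3), heading west
no 1-step plan works, so 2 is optimal.

arc(right, 2), straight(3)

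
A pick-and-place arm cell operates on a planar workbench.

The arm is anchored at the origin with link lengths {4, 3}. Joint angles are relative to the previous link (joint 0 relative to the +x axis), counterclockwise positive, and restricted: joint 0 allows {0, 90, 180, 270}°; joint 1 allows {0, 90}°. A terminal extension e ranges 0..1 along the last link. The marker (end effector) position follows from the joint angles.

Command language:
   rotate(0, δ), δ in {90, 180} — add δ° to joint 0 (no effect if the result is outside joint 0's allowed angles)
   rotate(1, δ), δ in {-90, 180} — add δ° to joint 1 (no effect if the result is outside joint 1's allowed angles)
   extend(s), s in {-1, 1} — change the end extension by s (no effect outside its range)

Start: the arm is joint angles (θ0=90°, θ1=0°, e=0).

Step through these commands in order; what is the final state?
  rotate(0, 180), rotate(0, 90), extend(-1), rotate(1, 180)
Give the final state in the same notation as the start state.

t0: joint angles (θ0=90°, θ1=0°, e=0)
1. rotate(0, 180) → joint angles (θ0=270°, θ1=0°, e=0)
2. rotate(0, 90) → joint angles (θ0=0°, θ1=0°, e=0)
3. extend(-1) → joint angles (θ0=0°, θ1=0°, e=0)
4. rotate(1, 180) → joint angles (θ0=0°, θ1=0°, e=0)

joint angles (θ0=0°, θ1=0°, e=0)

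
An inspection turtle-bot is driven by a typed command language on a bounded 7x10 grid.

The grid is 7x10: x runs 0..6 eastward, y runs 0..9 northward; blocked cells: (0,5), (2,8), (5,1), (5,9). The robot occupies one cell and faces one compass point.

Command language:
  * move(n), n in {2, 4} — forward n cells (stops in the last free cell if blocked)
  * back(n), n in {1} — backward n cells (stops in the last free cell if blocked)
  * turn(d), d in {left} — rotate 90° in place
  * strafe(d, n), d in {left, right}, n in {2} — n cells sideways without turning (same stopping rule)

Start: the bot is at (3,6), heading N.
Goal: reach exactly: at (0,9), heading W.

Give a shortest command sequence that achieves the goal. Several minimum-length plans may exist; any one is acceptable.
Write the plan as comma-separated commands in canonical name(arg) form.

move(4), turn(left), move(4)

begin: at (3,6), heading N
step 1 (move(4)): at (3,9), heading N
step 2 (turn(left)): at (3,9), heading W
step 3 (move(4)): at (0,9), heading W
nothing shorter than 3 reaches the goal.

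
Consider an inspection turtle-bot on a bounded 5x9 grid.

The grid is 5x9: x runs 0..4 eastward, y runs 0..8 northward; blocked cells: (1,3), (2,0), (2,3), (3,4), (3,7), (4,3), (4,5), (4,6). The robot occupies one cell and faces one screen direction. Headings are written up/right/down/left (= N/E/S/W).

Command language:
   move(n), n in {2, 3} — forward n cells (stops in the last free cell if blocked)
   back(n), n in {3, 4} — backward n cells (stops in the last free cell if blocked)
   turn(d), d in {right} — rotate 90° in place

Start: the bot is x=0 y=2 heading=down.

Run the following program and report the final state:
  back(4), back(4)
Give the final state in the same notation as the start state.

x=0 y=8 heading=down

from: x=0 y=2 heading=down
1. back(4) → x=0 y=6 heading=down
2. back(4) → x=0 y=8 heading=down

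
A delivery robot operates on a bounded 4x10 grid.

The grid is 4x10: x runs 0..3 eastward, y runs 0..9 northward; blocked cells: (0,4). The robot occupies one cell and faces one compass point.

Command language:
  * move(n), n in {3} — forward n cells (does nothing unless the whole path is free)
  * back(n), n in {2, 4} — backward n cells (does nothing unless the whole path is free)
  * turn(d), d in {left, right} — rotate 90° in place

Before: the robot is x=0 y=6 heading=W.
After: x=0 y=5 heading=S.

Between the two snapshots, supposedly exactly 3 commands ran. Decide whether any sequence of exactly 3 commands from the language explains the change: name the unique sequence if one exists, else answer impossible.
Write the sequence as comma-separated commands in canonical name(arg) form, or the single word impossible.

turn(left), back(2), move(3)

key: position moved to (0,5) AND the heading swung to S — translation plus rotation needed
t0: x=0 y=6 heading=W
t=1 turn(left) ⇒ x=0 y=6 heading=S
t=2 back(2) ⇒ x=0 y=8 heading=S
t=3 move(3) ⇒ x=0 y=5 heading=S
no rival 3-sequence matches.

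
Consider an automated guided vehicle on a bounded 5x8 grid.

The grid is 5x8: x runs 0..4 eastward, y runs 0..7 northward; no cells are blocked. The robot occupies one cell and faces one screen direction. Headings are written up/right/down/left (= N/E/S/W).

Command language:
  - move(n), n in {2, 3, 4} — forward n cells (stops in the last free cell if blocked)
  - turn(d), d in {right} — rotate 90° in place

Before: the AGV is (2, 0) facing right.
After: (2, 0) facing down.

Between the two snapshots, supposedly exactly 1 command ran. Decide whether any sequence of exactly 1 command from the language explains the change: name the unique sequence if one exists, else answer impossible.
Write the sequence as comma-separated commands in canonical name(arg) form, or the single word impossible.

turn(right)

key: parked at (2,0) the whole time — nothing moves the robot
start: (2, 0) facing right
t=1 turn(right) ⇒ (2, 0) facing down
no rival 1-sequence matches.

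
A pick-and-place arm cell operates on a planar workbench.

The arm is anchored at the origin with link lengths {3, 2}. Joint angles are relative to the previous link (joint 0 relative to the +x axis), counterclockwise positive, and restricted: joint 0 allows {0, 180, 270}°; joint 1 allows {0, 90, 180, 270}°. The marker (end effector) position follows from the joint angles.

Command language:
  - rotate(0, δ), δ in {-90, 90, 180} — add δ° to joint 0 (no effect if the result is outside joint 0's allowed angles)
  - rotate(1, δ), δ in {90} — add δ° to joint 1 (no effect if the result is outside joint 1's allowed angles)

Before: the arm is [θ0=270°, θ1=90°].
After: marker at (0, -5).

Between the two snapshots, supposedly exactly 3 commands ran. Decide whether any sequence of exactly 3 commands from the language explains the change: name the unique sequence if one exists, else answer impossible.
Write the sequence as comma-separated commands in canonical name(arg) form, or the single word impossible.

from: [θ0=270°, θ1=90°]
t=1 rotate(1, 90) ⇒ [θ0=270°, θ1=180°]
t=2 rotate(1, 90) ⇒ [θ0=270°, θ1=270°]
t=3 rotate(1, 90) ⇒ [θ0=270°, θ1=0°]
all 64 alternatives checked — unique.

rotate(1, 90), rotate(1, 90), rotate(1, 90)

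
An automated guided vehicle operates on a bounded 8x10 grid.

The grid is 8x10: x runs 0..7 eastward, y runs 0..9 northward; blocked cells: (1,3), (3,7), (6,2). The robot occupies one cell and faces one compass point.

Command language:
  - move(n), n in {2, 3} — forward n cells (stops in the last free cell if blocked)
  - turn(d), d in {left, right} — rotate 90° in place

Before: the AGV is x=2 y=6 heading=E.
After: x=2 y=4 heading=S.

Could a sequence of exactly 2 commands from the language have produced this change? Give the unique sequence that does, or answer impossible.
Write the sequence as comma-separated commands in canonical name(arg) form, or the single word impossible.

key: cell and facing (now S) both changed — the 2 commands mix motion and turning
t0: x=2 y=6 heading=E
step 1 (turn(right)): x=2 y=6 heading=S
step 2 (move(2)): x=2 y=4 heading=S
no rival 2-sequence matches.

turn(right), move(2)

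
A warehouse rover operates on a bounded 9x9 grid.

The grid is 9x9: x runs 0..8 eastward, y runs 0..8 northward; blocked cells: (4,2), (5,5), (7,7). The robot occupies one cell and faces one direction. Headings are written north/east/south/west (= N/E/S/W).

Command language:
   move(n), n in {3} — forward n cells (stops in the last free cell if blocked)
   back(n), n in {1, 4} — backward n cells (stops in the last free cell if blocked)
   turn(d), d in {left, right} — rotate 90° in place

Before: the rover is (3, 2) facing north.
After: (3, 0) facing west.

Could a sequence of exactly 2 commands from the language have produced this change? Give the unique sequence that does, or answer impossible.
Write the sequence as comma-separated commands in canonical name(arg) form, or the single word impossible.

key: position moved to (3,0) AND the heading swung to W — translation plus rotation needed
from: (3, 2) facing north
[1] after back(4): (3, 0) facing north
[2] after turn(left): (3, 0) facing west
all 25 alternatives checked — unique.

back(4), turn(left)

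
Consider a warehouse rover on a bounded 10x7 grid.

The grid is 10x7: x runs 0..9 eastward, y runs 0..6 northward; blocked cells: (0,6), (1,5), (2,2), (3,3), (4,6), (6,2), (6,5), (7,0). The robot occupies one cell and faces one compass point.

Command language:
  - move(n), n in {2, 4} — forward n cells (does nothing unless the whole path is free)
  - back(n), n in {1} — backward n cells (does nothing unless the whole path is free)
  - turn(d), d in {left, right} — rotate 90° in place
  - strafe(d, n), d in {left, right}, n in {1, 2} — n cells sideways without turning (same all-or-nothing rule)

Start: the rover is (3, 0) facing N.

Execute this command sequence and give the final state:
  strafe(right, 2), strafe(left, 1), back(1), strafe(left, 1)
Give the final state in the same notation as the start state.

(3, 0) facing N

t0: (3, 0) facing N
[1] after strafe(right, 2): (5, 0) facing N
[2] after strafe(left, 1): (4, 0) facing N
[3] after back(1): (4, 0) facing N
[4] after strafe(left, 1): (3, 0) facing N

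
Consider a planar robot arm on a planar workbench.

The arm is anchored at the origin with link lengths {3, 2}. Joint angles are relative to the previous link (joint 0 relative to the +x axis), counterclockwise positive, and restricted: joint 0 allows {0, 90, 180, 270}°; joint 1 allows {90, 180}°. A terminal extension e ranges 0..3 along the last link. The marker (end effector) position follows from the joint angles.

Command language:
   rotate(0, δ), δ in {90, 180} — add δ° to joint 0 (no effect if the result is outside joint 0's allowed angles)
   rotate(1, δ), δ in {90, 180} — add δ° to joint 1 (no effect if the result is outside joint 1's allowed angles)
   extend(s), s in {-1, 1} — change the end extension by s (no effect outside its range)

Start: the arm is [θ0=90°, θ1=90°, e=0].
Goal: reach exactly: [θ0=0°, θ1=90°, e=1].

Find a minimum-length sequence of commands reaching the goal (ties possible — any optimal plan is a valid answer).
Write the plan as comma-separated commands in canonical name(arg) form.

rotate(0, 180), rotate(0, 90), extend(1)

start: [θ0=90°, θ1=90°, e=0]
1. rotate(0, 180) → [θ0=270°, θ1=90°, e=0]
2. rotate(0, 90) → [θ0=0°, θ1=90°, e=0]
3. extend(1) → [θ0=0°, θ1=90°, e=1]
no 2-step plan works, so 3 is optimal.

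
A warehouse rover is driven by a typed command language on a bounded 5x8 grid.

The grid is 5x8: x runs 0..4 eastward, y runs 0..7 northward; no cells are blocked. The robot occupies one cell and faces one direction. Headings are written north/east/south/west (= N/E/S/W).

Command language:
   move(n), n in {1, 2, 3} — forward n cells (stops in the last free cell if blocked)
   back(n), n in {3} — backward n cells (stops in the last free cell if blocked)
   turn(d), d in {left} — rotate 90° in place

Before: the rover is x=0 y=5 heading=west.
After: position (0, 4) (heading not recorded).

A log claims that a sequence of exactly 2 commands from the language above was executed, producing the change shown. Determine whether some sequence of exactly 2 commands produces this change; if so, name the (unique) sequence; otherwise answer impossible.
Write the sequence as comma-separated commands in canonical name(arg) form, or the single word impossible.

key: order matters: swapping turn(left) and move(1) lands elsewhere
begin: x=0 y=5 heading=west
t=1 turn(left) ⇒ x=0 y=5 heading=south
t=2 move(1) ⇒ x=0 y=4 heading=south
no rival 2-sequence matches.

turn(left), move(1)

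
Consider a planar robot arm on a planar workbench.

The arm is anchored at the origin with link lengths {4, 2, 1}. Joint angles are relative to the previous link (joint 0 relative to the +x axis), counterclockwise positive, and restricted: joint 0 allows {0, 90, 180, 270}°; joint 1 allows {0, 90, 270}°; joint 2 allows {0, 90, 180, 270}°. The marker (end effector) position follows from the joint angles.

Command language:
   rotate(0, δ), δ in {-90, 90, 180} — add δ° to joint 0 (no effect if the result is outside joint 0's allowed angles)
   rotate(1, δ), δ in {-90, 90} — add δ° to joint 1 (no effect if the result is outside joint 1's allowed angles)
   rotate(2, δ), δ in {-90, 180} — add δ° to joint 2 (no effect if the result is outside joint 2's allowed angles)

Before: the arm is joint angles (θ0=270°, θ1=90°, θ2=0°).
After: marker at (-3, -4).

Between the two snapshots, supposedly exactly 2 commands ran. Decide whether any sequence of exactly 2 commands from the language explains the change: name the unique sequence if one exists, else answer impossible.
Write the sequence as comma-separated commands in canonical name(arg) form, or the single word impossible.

rotate(1, -90), rotate(1, -90)

from: joint angles (θ0=270°, θ1=90°, θ2=0°)
[1] after rotate(1, -90): joint angles (θ0=270°, θ1=0°, θ2=0°)
[2] after rotate(1, -90): joint angles (θ0=270°, θ1=270°, θ2=0°)
uniquely the one of 49 2-step routes that fits.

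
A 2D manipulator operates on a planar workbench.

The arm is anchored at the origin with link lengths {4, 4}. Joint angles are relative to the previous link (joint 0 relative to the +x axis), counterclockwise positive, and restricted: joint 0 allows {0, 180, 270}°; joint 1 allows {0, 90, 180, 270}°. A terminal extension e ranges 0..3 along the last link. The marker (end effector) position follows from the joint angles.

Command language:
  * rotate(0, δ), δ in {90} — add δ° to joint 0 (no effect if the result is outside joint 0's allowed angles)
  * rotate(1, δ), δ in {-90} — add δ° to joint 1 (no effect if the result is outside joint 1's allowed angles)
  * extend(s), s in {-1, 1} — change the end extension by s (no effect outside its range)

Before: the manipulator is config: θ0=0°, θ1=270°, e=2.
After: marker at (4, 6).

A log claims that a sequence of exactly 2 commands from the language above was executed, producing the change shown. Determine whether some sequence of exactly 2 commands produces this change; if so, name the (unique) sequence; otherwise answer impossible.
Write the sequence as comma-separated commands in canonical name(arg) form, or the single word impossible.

rotate(1, -90), rotate(1, -90)

start: config: θ0=0°, θ1=270°, e=2
1. rotate(1, -90) → config: θ0=0°, θ1=180°, e=2
2. rotate(1, -90) → config: θ0=0°, θ1=90°, e=2
no rival 2-sequence matches.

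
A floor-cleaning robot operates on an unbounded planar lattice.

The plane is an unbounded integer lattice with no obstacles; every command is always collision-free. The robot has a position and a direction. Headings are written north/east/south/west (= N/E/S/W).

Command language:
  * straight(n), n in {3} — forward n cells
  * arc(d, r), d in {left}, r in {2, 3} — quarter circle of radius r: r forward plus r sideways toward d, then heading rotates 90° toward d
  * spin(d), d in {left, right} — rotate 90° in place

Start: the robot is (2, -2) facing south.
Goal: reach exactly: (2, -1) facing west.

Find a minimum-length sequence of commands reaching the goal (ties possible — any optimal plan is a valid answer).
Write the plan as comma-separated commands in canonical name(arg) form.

arc(left, 3), arc(left, 2), arc(left, 2), straight(3)

start: (2, -2) facing south
[1] after arc(left, 3): (5, -5) facing east
[2] after arc(left, 2): (7, -3) facing north
[3] after arc(left, 2): (5, -1) facing west
[4] after straight(3): (2, -1) facing west
shorter routes all fall short; 4 is best.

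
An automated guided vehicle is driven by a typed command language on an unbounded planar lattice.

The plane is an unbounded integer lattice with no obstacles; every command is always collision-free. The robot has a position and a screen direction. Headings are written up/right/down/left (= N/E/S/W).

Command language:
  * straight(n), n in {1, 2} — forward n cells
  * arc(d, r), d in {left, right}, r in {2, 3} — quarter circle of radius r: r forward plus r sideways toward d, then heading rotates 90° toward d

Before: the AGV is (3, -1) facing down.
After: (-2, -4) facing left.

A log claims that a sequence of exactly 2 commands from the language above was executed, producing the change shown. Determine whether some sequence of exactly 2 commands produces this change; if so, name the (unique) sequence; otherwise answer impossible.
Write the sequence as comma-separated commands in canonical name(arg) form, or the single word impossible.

key: order matters: swapping arc(right, 3) and straight(2) lands elsewhere
from: (3, -1) facing down
[1] after arc(right, 3): (0, -4) facing left
[2] after straight(2): (-2, -4) facing left
no rival 2-sequence matches.

arc(right, 3), straight(2)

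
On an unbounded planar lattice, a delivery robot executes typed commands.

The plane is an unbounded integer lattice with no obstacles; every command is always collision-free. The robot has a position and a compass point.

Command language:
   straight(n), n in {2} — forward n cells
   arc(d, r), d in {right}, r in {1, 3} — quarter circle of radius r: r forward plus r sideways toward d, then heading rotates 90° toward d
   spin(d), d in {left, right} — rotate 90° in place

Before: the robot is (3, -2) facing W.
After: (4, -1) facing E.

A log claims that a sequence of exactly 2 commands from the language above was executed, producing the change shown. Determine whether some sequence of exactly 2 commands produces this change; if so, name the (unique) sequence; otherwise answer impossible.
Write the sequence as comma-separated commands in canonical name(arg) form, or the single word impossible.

key: cell and facing (now E) both changed — the 2 commands mix motion and turning
t0: (3, -2) facing W
t=1 spin(right) ⇒ (3, -2) facing N
t=2 arc(right, 1) ⇒ (4, -1) facing E
no rival 2-sequence matches.

spin(right), arc(right, 1)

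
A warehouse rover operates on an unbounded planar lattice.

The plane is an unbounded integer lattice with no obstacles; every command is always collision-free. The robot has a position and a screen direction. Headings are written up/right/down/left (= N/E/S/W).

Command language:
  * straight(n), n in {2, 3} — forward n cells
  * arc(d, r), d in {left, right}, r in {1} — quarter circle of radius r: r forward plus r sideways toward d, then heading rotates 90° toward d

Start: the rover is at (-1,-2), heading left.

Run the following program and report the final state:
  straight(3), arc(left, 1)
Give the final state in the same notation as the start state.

from: at (-1,-2), heading left
[1] after straight(3): at (-4,-2), heading left
[2] after arc(left, 1): at (-5,-3), heading down

at (-5,-3), heading down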